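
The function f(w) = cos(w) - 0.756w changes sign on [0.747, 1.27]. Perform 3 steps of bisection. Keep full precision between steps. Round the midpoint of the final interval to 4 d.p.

f(0.747000) = 0.168998, f(1.270000) = -0.663839 (opposite signs)
step 1: m = 1.008500, f(m) = -0.229296 < 0 → root in [0.747000, 1.008500]
step 2: m = 0.877750, f(m) = -0.024695 < 0 → root in [0.747000, 0.877750]
step 3: m = 0.812375, f(m) = 0.073621 > 0 → root in [0.812375, 0.877750]
Midpoint of [0.812375, 0.877750] = 0.845063

0.8451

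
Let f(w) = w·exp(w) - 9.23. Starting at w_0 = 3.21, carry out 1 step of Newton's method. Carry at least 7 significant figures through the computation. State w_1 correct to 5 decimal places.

2.53601

f'(w) = (w + 1)·exp(w)
w_0 = 3.210000: f = 70.310867, f' = 104.319953 → w_1 = 3.210000 - (70.310867)/(104.319953) = 2.536007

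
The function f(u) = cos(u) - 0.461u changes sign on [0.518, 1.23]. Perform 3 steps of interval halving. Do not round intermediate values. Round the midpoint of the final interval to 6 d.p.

f(0.518000) = 0.630013, f(1.230000) = -0.232792 (opposite signs)
step 1: m = 0.874000, f(m) = 0.238850 > 0 → root in [0.874000, 1.230000]
step 2: m = 1.052000, f(m) = 0.010863 > 0 → root in [1.052000, 1.230000]
step 3: m = 1.141000, f(m) = -0.109315 < 0 → root in [1.052000, 1.141000]
Midpoint of [1.052000, 1.141000] = 1.096500

1.096500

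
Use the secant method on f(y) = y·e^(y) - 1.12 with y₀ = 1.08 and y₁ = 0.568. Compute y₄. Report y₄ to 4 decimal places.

f(y_0) = 2.060254, f(y_1) = -0.117631
y_2 = 0.568000 - (-0.117631)·(0.568000 - 1.080000)/(-0.117631 - (2.060254)) = 0.595654; f(y_2) = -0.039355
y_3 = 0.595654 - (-0.039355)·(0.595654 - 0.568000)/(-0.039355 - (-0.117631)) = 0.609557; f(y_3) = 0.001352
y_4 = 0.609557 - (0.001352)·(0.609557 - 0.595654)/(0.001352 - (-0.039355)) = 0.609096; f(y_4) = -0.000015

0.6091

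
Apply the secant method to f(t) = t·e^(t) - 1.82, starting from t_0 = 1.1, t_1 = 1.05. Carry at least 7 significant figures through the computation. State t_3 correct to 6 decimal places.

0.817641

f(t_0) = 1.484583, f(t_1) = 1.180534
t_2 = 1.050000 - (1.180534)·(1.050000 - 1.100000)/(1.180534 - (1.484583)) = 0.855865; f(t_2) = 0.194199
t_3 = 0.855865 - (0.194199)·(0.855865 - 1.050000)/(0.194199 - (1.180534)) = 0.817641; f(t_3) = 0.032081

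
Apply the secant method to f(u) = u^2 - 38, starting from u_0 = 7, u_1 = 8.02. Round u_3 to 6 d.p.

Secant update: u_(k+1) = u_k − f(u_k)·(u_k − u_(k-1))/(f(u_k) − f(u_(k-1))).
f(u_0) = 11.000000, f(u_1) = 26.320400
u_2 = 8.020000 - (26.320400)·(8.020000 - 7.000000)/(26.320400 - (11.000000)) = 6.267643; f(u_2) = 1.283351
u_3 = 6.267643 - (1.283351)·(6.267643 - 8.020000)/(1.283351 - (26.320400)) = 6.177821; f(u_3) = 0.165469

6.177821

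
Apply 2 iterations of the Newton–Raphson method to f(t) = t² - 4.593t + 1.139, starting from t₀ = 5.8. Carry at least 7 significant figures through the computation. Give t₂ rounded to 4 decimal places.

4.3503

Newton update: t ← t − f(t)/f'(t).
f'(t) = 2t - 4.593
t_0 = 5.800000: f = 8.139600, f' = 7.007000 → t_1 = 5.800000 - (8.139600)/(7.007000) = 4.638362
t_1 = 4.638362: f = 1.349404, f' = 4.683723 → t_2 = 4.638362 - (1.349404)/(4.683723) = 4.350257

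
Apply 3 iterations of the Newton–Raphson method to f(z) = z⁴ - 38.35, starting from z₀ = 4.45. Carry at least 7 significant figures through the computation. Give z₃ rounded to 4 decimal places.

f'(z) = 4z³
z_0 = 4.450000: f = 353.789006, f' = 352.484500 → z_1 = 4.450000 - (353.789006)/(352.484500) = 3.446299
z_1 = 3.446299: f = 102.712596, f' = 163.726469 → z_2 = 3.446299 - (102.712596)/(163.726469) = 2.818956
z_2 = 2.818956: f = 24.797109, f' = 89.603526 → z_3 = 2.818956 - (24.797109)/(89.603526) = 2.542214

2.5422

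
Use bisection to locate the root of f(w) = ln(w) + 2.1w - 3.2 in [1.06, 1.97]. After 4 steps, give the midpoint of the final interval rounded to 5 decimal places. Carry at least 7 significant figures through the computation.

f(1.060000) = -0.915731, f(1.970000) = 1.615034 (opposite signs)
step 1: m = 1.515000, f(m) = 0.396915 > 0 → root in [1.060000, 1.515000]
step 2: m = 1.287500, f(m) = -0.243548 < 0 → root in [1.287500, 1.515000]
step 3: m = 1.401250, f(m) = 0.079990 > 0 → root in [1.287500, 1.401250]
step 4: m = 1.344375, f(m) = -0.080883 < 0 → root in [1.344375, 1.401250]
Midpoint of [1.344375, 1.401250] = 1.372813

1.37281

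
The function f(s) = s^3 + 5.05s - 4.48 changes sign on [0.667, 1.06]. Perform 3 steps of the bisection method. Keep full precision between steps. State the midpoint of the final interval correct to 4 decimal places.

f(0.667000) = -0.814909, f(1.060000) = 2.064016 (opposite signs)
step 1: m = 0.863500, f(m) = 0.524528 > 0 → root in [0.667000, 0.863500]
step 2: m = 0.765250, f(m) = -0.167351 < 0 → root in [0.765250, 0.863500]
step 3: m = 0.814375, f(m) = 0.172693 > 0 → root in [0.765250, 0.814375]
Midpoint of [0.765250, 0.814375] = 0.789813

0.7898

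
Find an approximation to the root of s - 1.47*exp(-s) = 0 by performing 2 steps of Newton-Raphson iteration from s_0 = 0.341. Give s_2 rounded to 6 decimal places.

Newton update: s ← s − f(s)/f'(s).
f'(s) = 1 + 1.47*exp(-s)
s_0 = 0.341000: f = -0.704257, f' = 2.045257 → s_1 = 0.341000 - (-0.704257)/(2.045257) = 0.685337
s_1 = 0.685337: f = -0.055427, f' = 1.740763 → s_2 = 0.685337 - (-0.055427)/(1.740763) = 0.717177

0.717177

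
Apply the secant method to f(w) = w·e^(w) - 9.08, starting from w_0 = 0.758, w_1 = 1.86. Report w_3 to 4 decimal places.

1.6691

f(w_0) = -7.462425, f(w_1) = 2.868150
w_2 = 1.860000 - (2.868150)·(1.860000 - 0.758000)/(2.868150 - (-7.462425)) = 1.554044; f(w_2) = -1.728499
w_3 = 1.554044 - (-1.728499)·(1.554044 - 1.860000)/(-1.728499 - (2.868150)) = 1.669094; f(w_3) = -0.221522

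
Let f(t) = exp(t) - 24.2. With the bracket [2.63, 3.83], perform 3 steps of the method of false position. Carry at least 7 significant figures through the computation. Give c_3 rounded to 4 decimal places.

3.1718

f(2.630000) = -10.326230, f(3.830000) = 21.862538
step 1: c = 3.014963, f(c) = -3.811669 < 0 → new bracket [3.014963, 3.830000]
step 2: c = 3.135966, f(c) = -1.189156 < 0 → new bracket [3.135966, 3.830000]
step 3: c = 3.171768, f(c) = -0.350378 < 0 → new bracket [3.171768, 3.830000]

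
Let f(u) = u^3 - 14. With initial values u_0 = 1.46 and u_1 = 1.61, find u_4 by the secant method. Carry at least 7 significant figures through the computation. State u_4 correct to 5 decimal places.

f(u_0) = -10.887864, f(u_1) = -9.826719
u_2 = 1.610000 - (-9.826719)·(1.610000 - 1.460000)/(-9.826719 - (-10.887864)) = 2.999073; f(u_2) = 12.974978
u_3 = 2.999073 - (12.974978)·(2.999073 - 1.610000)/(12.974978 - (-9.826719)) = 2.208641; f(u_3) = -3.226040
u_4 = 2.208641 - (-3.226040)·(2.208641 - 2.999073)/(-3.226040 - (12.974978)) = 2.366036; f(u_4) = -0.754626

2.36604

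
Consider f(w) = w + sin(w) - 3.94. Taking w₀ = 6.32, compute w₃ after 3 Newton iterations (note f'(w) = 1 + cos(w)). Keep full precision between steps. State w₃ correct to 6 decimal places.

w_0 = 6.320000: f = 2.416806, f' = 1.999322 → w_1 = 6.320000 - (2.416806)/(1.999322) = 5.111187
w_1 = 5.111187: f = 0.249659, f' = 1.388311 → w_2 = 5.111187 - (0.249659)/(1.388311) = 4.931358
w_2 = 4.931358: f = 0.015236, f' = 1.217223 → w_3 = 4.931358 - (0.015236)/(1.217223) = 4.918841

4.918841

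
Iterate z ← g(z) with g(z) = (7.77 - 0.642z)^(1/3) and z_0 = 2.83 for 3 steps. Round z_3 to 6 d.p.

1.872490

z_1 = g(2.830000) = 1.812378
z_2 = g(1.812378) = 1.876389
z_3 = g(1.876389) = 1.872490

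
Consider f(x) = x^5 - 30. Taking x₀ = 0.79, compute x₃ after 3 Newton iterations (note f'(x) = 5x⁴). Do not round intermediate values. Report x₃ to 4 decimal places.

10.2635

x_0 = 0.790000: f = -29.692294, f' = 1.947504 → x_1 = 0.790000 - (-29.692294)/(1.947504) = 16.036333
x_1 = 16.036333: f = 1060505.637455, f' = 330666.514654 → x_2 = 16.036333 - (1060505.637455)/(330666.514654) = 12.829157
x_2 = 12.829157: f = 347498.605855, f' = 135444.835743 → x_3 = 12.829157 - (347498.605855)/(135444.835743) = 10.263547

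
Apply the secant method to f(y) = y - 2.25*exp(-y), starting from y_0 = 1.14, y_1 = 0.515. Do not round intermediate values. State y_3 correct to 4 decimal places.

f(y_0) = 0.420407, f(y_1) = -0.829376
y_2 = 0.515000 - (-0.829376)·(0.515000 - 1.140000)/(-0.829376 - (0.420407)) = 0.929760; f(y_2) = 0.041801
y_3 = 0.929760 - (0.041801)·(0.929760 - 0.515000)/(0.041801 - (-0.829376)) = 0.909859; f(y_3) = 0.004052

0.9099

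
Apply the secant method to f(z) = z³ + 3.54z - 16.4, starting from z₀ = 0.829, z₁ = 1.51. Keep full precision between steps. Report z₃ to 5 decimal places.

1.99216

f(z_0) = -12.895617, f(z_1) = -7.611649
z_2 = 1.510000 - (-7.611649)·(1.510000 - 0.829000)/(-7.611649 - (-12.895617)) = 2.490992; f(z_2) = 7.874830
z_3 = 2.490992 - (7.874830)·(2.490992 - 1.510000)/(7.874830 - (-7.611649)) = 1.992161; f(z_3) = -1.441456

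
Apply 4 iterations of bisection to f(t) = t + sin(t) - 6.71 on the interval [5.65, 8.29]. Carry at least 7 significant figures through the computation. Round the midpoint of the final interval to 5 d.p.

f(5.650000) = -1.651716, f(8.290000) = 2.486440 (opposite signs)
step 1: m = 6.970000, f(m) = 0.894077 > 0 → root in [5.650000, 6.970000]
step 2: m = 6.310000, f(m) = -0.373189 < 0 → root in [6.310000, 6.970000]
step 3: m = 6.640000, f(m) = 0.279291 > 0 → root in [6.310000, 6.640000]
step 4: m = 6.475000, f(m) = -0.044359 < 0 → root in [6.475000, 6.640000]
Midpoint of [6.475000, 6.640000] = 6.557500

6.55750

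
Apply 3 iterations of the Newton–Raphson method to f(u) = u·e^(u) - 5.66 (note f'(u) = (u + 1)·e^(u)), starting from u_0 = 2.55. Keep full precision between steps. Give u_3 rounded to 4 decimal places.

Newton update: u ← u − f(u)/f'(u).
u_0 = 2.550000: f = 26.998115, f' = 45.465218 → u_1 = 2.550000 - (26.998115)/(45.465218) = 1.956181
u_1 = 1.956181: f = 8.174631, f' = 20.906897 → u_2 = 1.956181 - (8.174631)/(20.906897) = 1.565179
u_2 = 1.565179: f = 1.827086, f' = 12.270618 → u_3 = 1.565179 - (1.827086)/(12.270618) = 1.416280

1.4163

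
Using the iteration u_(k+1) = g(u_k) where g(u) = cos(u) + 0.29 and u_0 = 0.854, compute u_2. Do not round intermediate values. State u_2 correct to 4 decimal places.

u_1 = g(0.854000) = 0.946973
u_2 = g(0.946973) = 0.874143

0.8741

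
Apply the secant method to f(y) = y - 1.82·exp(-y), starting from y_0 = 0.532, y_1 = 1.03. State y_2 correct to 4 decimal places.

0.8236

f(y_0) = -0.537121, f(y_1) = 0.380247
y_2 = 1.030000 - (0.380247)·(1.030000 - 0.532000)/(0.380247 - (-0.537121)) = 0.823580; f(y_2) = 0.024859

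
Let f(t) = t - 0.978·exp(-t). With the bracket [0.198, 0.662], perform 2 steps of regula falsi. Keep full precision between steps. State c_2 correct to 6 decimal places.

f(0.198000) = -0.604322, f(0.662000) = 0.157529
step 1: c = 0.566058, f(c) = 0.010789 > 0 → new bracket [0.198000, 0.566058]
step 2: c = 0.559602, f(c) = 0.000737 > 0 → new bracket [0.198000, 0.559602]

0.559602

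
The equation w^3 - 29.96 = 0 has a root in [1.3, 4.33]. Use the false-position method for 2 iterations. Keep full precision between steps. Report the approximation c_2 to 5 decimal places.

2.84884

f(1.300000) = -27.763000, f(4.330000) = 51.222737
step 1: c = 2.365026, f(c) = -16.731581 < 0 → new bracket [2.365026, 4.330000]
step 2: c = 2.848838, f(c) = -6.839170 < 0 → new bracket [2.848838, 4.330000]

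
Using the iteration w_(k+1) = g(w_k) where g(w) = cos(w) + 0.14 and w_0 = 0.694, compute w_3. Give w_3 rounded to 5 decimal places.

0.86842

w_1 = g(0.694000) = 0.908694
w_2 = g(0.908694) = 0.754777
w_3 = g(0.754777) = 0.868425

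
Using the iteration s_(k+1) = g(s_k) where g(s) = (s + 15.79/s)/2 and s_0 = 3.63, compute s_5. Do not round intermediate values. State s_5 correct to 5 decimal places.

3.97366

s_1 = g(3.630000) = 3.989931
s_2 = g(3.989931) = 3.973696
s_3 = g(3.973696) = 3.973663
s_4 = g(3.973663) = 3.973663
s_5 = g(3.973663) = 3.973663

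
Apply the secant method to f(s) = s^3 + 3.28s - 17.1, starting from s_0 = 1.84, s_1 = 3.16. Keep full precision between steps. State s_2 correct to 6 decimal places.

2.055231

f(s_0) = -4.835296, f(s_1) = 24.819296
s_2 = 3.160000 - (24.819296)·(3.160000 - 1.840000)/(24.819296 - (-4.835296)) = 2.055231; f(s_2) = -1.677597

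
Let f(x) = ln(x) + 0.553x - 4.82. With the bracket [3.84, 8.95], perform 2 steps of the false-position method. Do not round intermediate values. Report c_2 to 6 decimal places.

False-position update: c = (a·f(b) − b·f(a))/(f(b) − f(a)); replace the endpoint whose sign matches f(c).
f(3.840000) = -1.351008, f(8.950000) = 2.321004
step 1: c = 5.720073, f(c) = 0.087182 > 0 → new bracket [3.840000, 5.720073]
step 2: c = 5.606104, f(c) = 0.004032 > 0 → new bracket [3.840000, 5.606104]

5.606104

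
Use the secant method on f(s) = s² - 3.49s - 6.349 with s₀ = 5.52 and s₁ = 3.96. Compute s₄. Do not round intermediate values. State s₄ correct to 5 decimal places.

4.80969

Secant update: s_(k+1) = s_k − f(s_k)·(s_k − s_(k-1))/(f(s_k) − f(s_(k-1))).
f(s_0) = 4.856600, f(s_1) = -4.487800
s_2 = 3.960000 - (-4.487800)·(3.960000 - 5.520000)/(-4.487800 - (4.856600)) = 4.709215; f(s_2) = -0.607452
s_3 = 4.709215 - (-0.607452)·(4.709215 - 3.960000)/(-0.607452 - (-4.487800)) = 4.826502; f(s_3) = 0.101629
s_4 = 4.826502 - (0.101629)·(4.826502 - 4.709215)/(0.101629 - (-0.607452)) = 4.809692; f(s_4) = -0.001689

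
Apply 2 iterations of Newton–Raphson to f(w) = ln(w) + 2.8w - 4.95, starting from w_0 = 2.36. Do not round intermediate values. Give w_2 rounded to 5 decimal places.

1.59997

f'(w) = 1/w + 2.8
w_0 = 2.360000: f = 2.516662, f' = 3.223729 → w_1 = 2.360000 - (2.516662)/(3.223729) = 1.579332
w_1 = 1.579332: f = -0.070868, f' = 3.433179 → w_2 = 1.579332 - (-0.070868)/(3.433179) = 1.599974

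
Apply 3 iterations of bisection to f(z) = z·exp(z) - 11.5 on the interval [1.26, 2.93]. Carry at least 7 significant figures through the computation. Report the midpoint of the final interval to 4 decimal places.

1.7819

f(1.260000) = -7.057969, f(2.930000) = 43.371957 (opposite signs)
step 1: m = 2.095000, f(m) = 5.522799 > 0 → root in [1.260000, 2.095000]
step 2: m = 1.677500, f(m) = -2.521754 < 0 → root in [1.677500, 2.095000]
step 3: m = 1.886250, f(m) = 0.939050 > 0 → root in [1.677500, 1.886250]
Midpoint of [1.677500, 1.886250] = 1.781875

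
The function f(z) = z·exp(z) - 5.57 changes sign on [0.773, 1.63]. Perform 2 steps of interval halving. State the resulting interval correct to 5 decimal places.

[1.20150, 1.41575]

f(0.773000) = -3.895485, f(1.630000) = 2.749316 (opposite signs)
step 1: m = 1.201500, f(m) = -1.574891 < 0 → root in [1.201500, 1.630000]
step 2: m = 1.415750, f(m) = 0.262288 > 0 → root in [1.201500, 1.415750]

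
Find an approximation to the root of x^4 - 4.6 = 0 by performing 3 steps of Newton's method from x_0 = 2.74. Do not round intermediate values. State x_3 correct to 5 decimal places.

f'(x) = 4x^3
x_0 = 2.740000: f = 51.764058, f' = 82.283296 → x_1 = 2.740000 - (51.764058)/(82.283296) = 2.110904
x_1 = 2.110904: f = 15.255201, f' = 37.624064 → x_2 = 2.110904 - (15.255201)/(37.624064) = 1.705440
x_2 = 1.705440: f = 3.859531, f' = 19.841281 → x_3 = 1.705440 - (3.859531)/(19.841281) = 1.510920

1.51092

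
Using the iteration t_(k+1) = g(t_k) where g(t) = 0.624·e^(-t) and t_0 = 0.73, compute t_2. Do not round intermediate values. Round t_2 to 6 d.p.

t_1 = g(0.730000) = 0.300711
t_2 = g(0.300711) = 0.461942

0.461942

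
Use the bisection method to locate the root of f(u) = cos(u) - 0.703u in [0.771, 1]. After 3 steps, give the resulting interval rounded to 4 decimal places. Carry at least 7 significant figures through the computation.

f(0.771000) = 0.175201, f(1.000000) = -0.162698 (opposite signs)
step 1: m = 0.885500, f(m) = 0.010396 > 0 → root in [0.885500, 1.000000]
step 2: m = 0.942750, f(m) = -0.075188 < 0 → root in [0.885500, 0.942750]
step 3: m = 0.914125, f(m) = -0.032146 < 0 → root in [0.885500, 0.914125]

[0.8855, 0.9141]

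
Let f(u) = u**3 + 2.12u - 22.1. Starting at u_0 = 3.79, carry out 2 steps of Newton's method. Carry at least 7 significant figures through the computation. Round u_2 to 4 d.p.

f'(u) = 3u**2 + 2.12
u_0 = 3.790000: f = 40.374739, f' = 45.212300 → u_1 = 3.790000 - (40.374739)/(45.212300) = 2.896997
u_1 = 2.896997: f = 8.354935, f' = 27.297767 → u_2 = 2.896997 - (8.354935)/(27.297767) = 2.590930

2.5909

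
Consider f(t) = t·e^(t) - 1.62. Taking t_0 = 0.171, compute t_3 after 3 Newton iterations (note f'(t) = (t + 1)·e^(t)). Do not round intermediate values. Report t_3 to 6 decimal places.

t_0 = 0.171000: f = -1.417110, f' = 1.389381 → t_1 = 0.171000 - (-1.417110)/(1.389381) = 1.190958
t_1 = 1.190958: f = 2.298529, f' = 7.208761 → t_2 = 1.190958 - (2.298529)/(7.208761) = 0.872106
t_2 = 0.872106: f = 0.466028, f' = 4.477971 → t_3 = 0.872106 - (0.466028)/(4.477971) = 0.768035

0.768035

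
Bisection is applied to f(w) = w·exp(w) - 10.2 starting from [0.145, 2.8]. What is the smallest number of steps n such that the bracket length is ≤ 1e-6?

22

Initial width b − a = 2.8 − 0.145 = 2.655000.
After n steps the width is (b−a)/2^n; need (b−a)/2^n ≤ 1e-6.
So n ≥ log₂(2.655000/1e-6) = log₂(2655000.0000) ≈ 21.3403.
Hence n = 22.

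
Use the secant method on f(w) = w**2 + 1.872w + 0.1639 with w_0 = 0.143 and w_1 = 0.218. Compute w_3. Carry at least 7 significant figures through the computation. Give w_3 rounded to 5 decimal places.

-0.08710

Secant update: w_(k+1) = w_k − f(w_k)·(w_k − w_(k-1))/(f(w_k) − f(w_(k-1))).
f(w_0) = 0.452045, f(w_1) = 0.619520
w_2 = 0.218000 - (0.619520)·(0.218000 - 0.143000)/(0.619520 - (0.452045)) = -0.059438; f(w_2) = 0.056164
w_3 = -0.059438 - (0.056164)·(-0.059438 - 0.218000)/(0.056164 - (0.619520)) = -0.087098; f(w_3) = 0.008439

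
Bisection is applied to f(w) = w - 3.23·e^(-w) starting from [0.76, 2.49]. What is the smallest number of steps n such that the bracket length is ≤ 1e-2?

8

Initial width b − a = 2.49 − 0.76 = 1.730000.
After n steps the width is (b−a)/2^n; need (b−a)/2^n ≤ 1e-2.
So n ≥ log₂(1.730000/1e-2) = log₂(173.0000) ≈ 7.4346.
Hence n = 8.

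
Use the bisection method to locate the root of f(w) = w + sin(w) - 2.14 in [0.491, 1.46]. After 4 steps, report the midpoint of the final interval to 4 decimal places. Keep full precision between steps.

1.1875

f(0.491000) = -1.177492, f(1.460000) = 0.313868 (opposite signs)
step 1: m = 0.975500, f(m) = -0.336518 < 0 → root in [0.975500, 1.460000]
step 2: m = 1.217750, f(m) = 0.016074 > 0 → root in [0.975500, 1.217750]
step 3: m = 1.096625, f(m) = -0.153704 < 0 → root in [1.096625, 1.217750]
step 4: m = 1.157188, f(m) = -0.067136 < 0 → root in [1.157188, 1.217750]
Midpoint of [1.157188, 1.217750] = 1.187469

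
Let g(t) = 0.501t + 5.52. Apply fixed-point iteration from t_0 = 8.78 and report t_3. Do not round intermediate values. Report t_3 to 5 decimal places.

10.77514

t_1 = g(8.780000) = 9.918780
t_2 = g(9.918780) = 10.489309
t_3 = g(10.489309) = 10.775144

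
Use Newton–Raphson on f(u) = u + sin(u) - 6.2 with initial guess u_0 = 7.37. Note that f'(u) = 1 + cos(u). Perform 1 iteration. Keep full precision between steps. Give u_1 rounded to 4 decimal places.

u_0 = 7.370000: f = 2.055149, f' = 1.465307 → u_1 = 7.370000 - (2.055149)/(1.465307) = 5.967462

5.9675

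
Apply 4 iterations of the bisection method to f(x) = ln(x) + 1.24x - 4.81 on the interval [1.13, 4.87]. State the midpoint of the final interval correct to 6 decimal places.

2.883125

f(1.130000) = -3.286582, f(4.870000) = 2.811894 (opposite signs)
step 1: m = 3.000000, f(m) = 0.008612 > 0 → root in [1.130000, 3.000000]
step 2: m = 2.065000, f(m) = -1.524270 < 0 → root in [2.065000, 3.000000]
step 3: m = 2.532500, f(m) = -0.740493 < 0 → root in [2.532500, 3.000000]
step 4: m = 2.766250, f(m) = -0.362357 < 0 → root in [2.766250, 3.000000]
Midpoint of [2.766250, 3.000000] = 2.883125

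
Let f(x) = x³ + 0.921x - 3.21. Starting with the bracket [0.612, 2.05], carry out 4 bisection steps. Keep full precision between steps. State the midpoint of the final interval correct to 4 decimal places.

1.2861

f(0.612000) = -2.417127, f(2.050000) = 7.293175 (opposite signs)
step 1: m = 1.331000, f(m) = 0.373799 > 0 → root in [0.612000, 1.331000]
step 2: m = 0.971500, f(m) = -1.398335 < 0 → root in [0.971500, 1.331000]
step 3: m = 1.151250, f(m) = -0.623859 < 0 → root in [1.151250, 1.331000]
step 4: m = 1.241125, f(m) = -0.155106 < 0 → root in [1.241125, 1.331000]
Midpoint of [1.241125, 1.331000] = 1.286062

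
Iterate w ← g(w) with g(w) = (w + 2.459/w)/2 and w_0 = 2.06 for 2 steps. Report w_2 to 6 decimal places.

w_1 = g(2.060000) = 1.626845
w_2 = g(1.626845) = 1.569180

1.569180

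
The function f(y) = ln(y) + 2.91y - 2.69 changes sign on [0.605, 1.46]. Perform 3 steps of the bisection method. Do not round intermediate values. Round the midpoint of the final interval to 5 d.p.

0.97906

f(0.605000) = -1.431977, f(1.460000) = 1.937036 (opposite signs)
step 1: m = 1.032500, f(m) = 0.346558 > 0 → root in [0.605000, 1.032500]
step 2: m = 0.818750, f(m) = -0.507414 < 0 → root in [0.818750, 1.032500]
step 3: m = 0.925625, f(m) = -0.073717 < 0 → root in [0.925625, 1.032500]
Midpoint of [0.925625, 1.032500] = 0.979062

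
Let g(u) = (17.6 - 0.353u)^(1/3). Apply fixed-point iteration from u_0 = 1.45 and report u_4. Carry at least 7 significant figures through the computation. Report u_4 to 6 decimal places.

2.555952

u_1 = g(1.450000) = 2.575718
u_2 = g(2.575718) = 2.555596
u_3 = g(2.555596) = 2.555958
u_4 = g(2.555958) = 2.555952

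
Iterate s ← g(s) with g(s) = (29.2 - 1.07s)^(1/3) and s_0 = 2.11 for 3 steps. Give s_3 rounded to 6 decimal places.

s_1 = g(2.110000) = 2.997861
s_2 = g(2.997861) = 2.962203
s_3 = g(2.962203) = 2.963652

2.963652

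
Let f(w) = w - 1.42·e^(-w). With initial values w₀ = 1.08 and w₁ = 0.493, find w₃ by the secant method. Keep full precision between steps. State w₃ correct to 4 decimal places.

0.7037

f(w_0) = 0.597774, f(w_1) = -0.374324
w_2 = 0.493000 - (-0.374324)·(0.493000 - 1.080000)/(-0.374324 - (0.597774)) = 0.719035; f(w_2) = 0.027179
w_3 = 0.719035 - (0.027179)·(0.719035 - 0.493000)/(0.027179 - (-0.374324)) = 0.703734; f(w_3) = 0.001210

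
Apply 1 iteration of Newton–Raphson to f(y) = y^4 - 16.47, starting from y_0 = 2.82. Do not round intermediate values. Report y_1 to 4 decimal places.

f'(y) = 4y^3
y_0 = 2.820000: f = 46.770666, f' = 89.703072 → y_1 = 2.820000 - (46.770666)/(89.703072) = 2.298606

2.2986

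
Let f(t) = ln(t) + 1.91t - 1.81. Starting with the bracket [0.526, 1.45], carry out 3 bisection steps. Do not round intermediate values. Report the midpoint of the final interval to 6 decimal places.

f(0.526000) = -1.447794, f(1.450000) = 1.331064 (opposite signs)
step 1: m = 0.988000, f(m) = 0.065007 > 0 → root in [0.526000, 0.988000]
step 2: m = 0.757000, f(m) = -0.642522 < 0 → root in [0.757000, 0.988000]
step 3: m = 0.872500, f(m) = -0.279918 < 0 → root in [0.872500, 0.988000]
Midpoint of [0.872500, 0.988000] = 0.930250

0.930250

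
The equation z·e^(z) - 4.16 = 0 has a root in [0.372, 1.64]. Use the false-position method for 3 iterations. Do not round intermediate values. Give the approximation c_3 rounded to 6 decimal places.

f(0.372000) = -3.620365, f(1.640000) = 4.294478
step 1: c = 0.952002, f(c) = -1.693468 < 0 → new bracket [0.952002, 1.640000]
step 2: c = 1.146576, f(c) = -0.551266 < 0 → new bracket [1.146576, 1.640000]
step 3: c = 1.202710, f(c) = -0.156028 < 0 → new bracket [1.202710, 1.640000]

1.202710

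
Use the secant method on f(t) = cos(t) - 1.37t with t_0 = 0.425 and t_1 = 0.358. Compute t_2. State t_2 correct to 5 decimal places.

f(t_0) = 0.328789, f(t_1) = 0.446139
t_2 = 0.358000 - (0.446139)·(0.358000 - 0.425000)/(0.446139 - (0.328789)) = 0.612718; f(t_2) = -0.021336

0.61272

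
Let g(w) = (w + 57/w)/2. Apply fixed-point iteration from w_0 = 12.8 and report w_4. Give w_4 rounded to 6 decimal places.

7.549834

w_1 = g(12.800000) = 8.626563
w_2 = g(8.626563) = 7.617031
w_3 = g(7.617031) = 7.550131
w_4 = g(7.550131) = 7.549834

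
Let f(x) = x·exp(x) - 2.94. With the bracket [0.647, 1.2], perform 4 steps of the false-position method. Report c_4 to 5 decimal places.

1.03951

False-position update: c = (a·f(b) − b·f(a))/(f(b) − f(a)); replace the endpoint whose sign matches f(c).
f(0.647000) = -1.704358, f(1.200000) = 1.044140
step 1: c = 0.989918, f(c) = -0.276116 < 0 → new bracket [0.989918, 1.200000]
step 2: c = 1.033854, f(c) = -0.032923 < 0 → new bracket [1.033854, 1.200000]
step 3: c = 1.038933, f(c) = -0.003768 < 0 → new bracket [1.038933, 1.200000]
step 4: c = 1.039512, f(c) = -0.000429 < 0 → new bracket [1.039512, 1.200000]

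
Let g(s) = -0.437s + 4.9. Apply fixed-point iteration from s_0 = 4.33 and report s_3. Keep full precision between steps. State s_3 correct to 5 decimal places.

s_1 = g(4.330000) = 3.007790
s_2 = g(3.007790) = 3.585596
s_3 = g(3.585596) = 3.333095

3.33309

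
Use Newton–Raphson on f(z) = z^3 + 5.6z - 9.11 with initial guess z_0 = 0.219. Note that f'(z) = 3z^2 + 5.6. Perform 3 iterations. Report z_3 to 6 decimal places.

1.265622

z_0 = 0.219000: f = -7.873097, f' = 5.743883 → z_1 = 0.219000 - (-7.873097)/(5.743883) = 1.589692
z_1 = 1.589692: f = 3.809623, f' = 13.181365 → z_2 = 1.589692 - (3.809623)/(13.181365) = 1.300677
z_2 = 1.300677: f = 0.374220, f' = 10.675278 → z_3 = 1.300677 - (0.374220)/(10.675278) = 1.265622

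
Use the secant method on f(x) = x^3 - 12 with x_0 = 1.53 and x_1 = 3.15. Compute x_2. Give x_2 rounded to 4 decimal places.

2.0228

f(x_0) = -8.418423, f(x_1) = 19.255875
x_2 = 3.150000 - (19.255875)·(3.150000 - 1.530000)/(19.255875 - (-8.418423)) = 2.022798; f(x_2) = -3.723291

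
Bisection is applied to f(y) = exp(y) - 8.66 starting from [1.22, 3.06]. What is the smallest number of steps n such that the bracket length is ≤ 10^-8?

28

Initial width b − a = 3.06 − 1.22 = 1.840000.
After n steps the width is (b−a)/2^n; need (b−a)/2^n ≤ 10^-8.
So n ≥ log₂(1.840000/10^-8) = log₂(184000000.0000) ≈ 27.4551.
Hence n = 28.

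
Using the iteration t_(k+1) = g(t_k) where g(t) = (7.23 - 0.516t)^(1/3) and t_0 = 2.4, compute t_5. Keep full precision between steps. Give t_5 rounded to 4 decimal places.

1.8448

t_1 = g(2.400000) = 1.816272
t_2 = g(1.816272) = 1.846211
t_3 = g(1.846211) = 1.844699
t_4 = g(1.844699) = 1.844776
t_5 = g(1.844776) = 1.844772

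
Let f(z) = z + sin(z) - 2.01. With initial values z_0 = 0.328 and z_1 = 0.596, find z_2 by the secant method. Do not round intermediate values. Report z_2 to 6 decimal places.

1.046552

f(z_0) = -1.359850, f(z_1) = -0.852663
z_2 = 0.596000 - (-0.852663)·(0.596000 - 0.328000)/(-0.852663 - (-1.359850)) = 1.046552; f(z_2) = -0.097746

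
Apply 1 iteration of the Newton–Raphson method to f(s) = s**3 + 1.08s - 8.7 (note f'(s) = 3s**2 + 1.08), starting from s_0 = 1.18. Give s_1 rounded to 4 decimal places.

s_0 = 1.180000: f = -5.782568, f' = 5.257200 → s_1 = 1.180000 - (-5.782568)/(5.257200) = 2.279933

2.2799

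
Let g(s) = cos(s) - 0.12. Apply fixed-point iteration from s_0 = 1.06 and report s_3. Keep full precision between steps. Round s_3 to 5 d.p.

s_1 = g(1.060000) = 0.368872
s_2 = g(0.368872) = 0.812735
s_3 = g(0.812735) = 0.567515

0.56752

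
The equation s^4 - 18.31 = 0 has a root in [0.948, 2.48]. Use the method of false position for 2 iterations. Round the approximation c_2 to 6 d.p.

False-position update: c = (a·f(b) − b·f(a))/(f(b) − f(a)); replace the endpoint whose sign matches f(c).
f(0.948000) = -17.502331, f(2.480000) = 19.517420
step 1: c = 1.672304, f(c) = -10.489016 < 0 → new bracket [1.672304, 2.480000]
step 2: c = 1.954642, f(c) = -3.712834 < 0 → new bracket [1.954642, 2.480000]

1.954642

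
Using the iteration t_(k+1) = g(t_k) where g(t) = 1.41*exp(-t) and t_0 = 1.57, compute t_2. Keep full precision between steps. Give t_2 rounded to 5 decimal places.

t_1 = g(1.570000) = 0.293344
t_2 = g(0.293344) = 1.051530

1.05153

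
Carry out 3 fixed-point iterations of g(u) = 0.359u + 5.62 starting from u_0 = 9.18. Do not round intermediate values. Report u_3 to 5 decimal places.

8.78663

u_1 = g(9.180000) = 8.915620
u_2 = g(8.915620) = 8.820708
u_3 = g(8.820708) = 8.786634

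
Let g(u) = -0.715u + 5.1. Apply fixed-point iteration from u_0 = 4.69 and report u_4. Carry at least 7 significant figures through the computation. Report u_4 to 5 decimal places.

u_1 = g(4.690000) = 1.746650
u_2 = g(1.746650) = 3.851145
u_3 = g(3.851145) = 2.346431
u_4 = g(2.346431) = 3.422302

3.42230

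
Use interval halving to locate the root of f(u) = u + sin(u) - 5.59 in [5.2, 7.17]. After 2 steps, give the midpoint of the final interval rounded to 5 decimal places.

5.93875

f(5.200000) = -1.273455, f(7.170000) = 2.355063 (opposite signs)
step 1: m = 6.185000, f(m) = 0.496972 > 0 → root in [5.200000, 6.185000]
step 2: m = 5.692500, f(m) = -0.454430 < 0 → root in [5.692500, 6.185000]
Midpoint of [5.692500, 6.185000] = 5.938750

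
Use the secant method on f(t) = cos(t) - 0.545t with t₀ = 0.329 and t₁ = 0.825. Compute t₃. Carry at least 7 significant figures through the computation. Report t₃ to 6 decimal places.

f(t_0) = 0.767061, f(t_1) = 0.228932
t_2 = 0.825000 - (0.228932)·(0.825000 - 0.329000)/(0.228932 - (0.767061)) = 1.036009; f(t_2) = -0.054967
t_3 = 1.036009 - (-0.054967)·(1.036009 - 0.825000)/(-0.054967 - (0.228932)) = 0.995155; f(t_3) = 0.002014

0.995155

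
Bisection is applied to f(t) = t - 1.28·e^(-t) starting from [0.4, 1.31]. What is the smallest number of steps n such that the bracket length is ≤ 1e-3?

Initial width b − a = 1.31 − 0.4 = 0.910000.
After n steps the width is (b−a)/2^n; need (b−a)/2^n ≤ 1e-3.
So n ≥ log₂(0.910000/1e-3) = log₂(910.0000) ≈ 9.8297.
Hence n = 10.

10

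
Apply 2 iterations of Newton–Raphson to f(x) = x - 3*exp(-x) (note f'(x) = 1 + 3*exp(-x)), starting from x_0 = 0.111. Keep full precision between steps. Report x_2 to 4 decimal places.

x_0 = 0.111000: f = -2.573816, f' = 3.684816 → x_1 = 0.111000 - (-2.573816)/(3.684816) = 0.809492
x_1 = 0.809492: f = -0.525759, f' = 2.335252 → x_2 = 0.809492 - (-0.525759)/(2.335252) = 1.034633

1.0346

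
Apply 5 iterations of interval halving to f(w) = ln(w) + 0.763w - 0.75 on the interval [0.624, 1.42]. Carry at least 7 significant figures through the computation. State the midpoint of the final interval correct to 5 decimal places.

f(0.624000) = -0.745493, f(1.420000) = 0.684117 (opposite signs)
step 1: m = 1.022000, f(m) = 0.051547 > 0 → root in [0.624000, 1.022000]
step 2: m = 0.823000, f(m) = -0.316850 < 0 → root in [0.823000, 1.022000]
step 3: m = 0.922500, f(m) = -0.126800 < 0 → root in [0.922500, 1.022000]
step 4: m = 0.972250, f(m) = -0.036316 < 0 → root in [0.972250, 1.022000]
step 5: m = 0.997125, f(m) = 0.007927 > 0 → root in [0.972250, 0.997125]
Midpoint of [0.972250, 0.997125] = 0.984688

0.98469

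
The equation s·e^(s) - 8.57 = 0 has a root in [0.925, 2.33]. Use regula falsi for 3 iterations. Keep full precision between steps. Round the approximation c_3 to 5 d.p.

f(0.925000) = -6.237272, f(2.330000) = 15.377604
step 1: c = 1.330432, f(c) = -3.537403 < 0 → new bracket [1.330432, 2.330000]
step 2: c = 1.517367, f(c) = -1.650498 < 0 → new bracket [1.517367, 2.330000]
step 3: c = 1.596134, f(c) = -0.694802 < 0 → new bracket [1.596134, 2.330000]

1.59613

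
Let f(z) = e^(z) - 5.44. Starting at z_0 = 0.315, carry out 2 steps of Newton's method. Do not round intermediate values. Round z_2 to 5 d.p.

f'(z) = e^(z)
z_0 = 0.315000: f = -4.069741, f' = 1.370259 → z_1 = 0.315000 - (-4.069741)/(1.370259) = 3.285051
z_1 = 3.285051: f = 21.270359, f' = 26.710359 → z_2 = 3.285051 - (21.270359)/(26.710359) = 2.488718

2.48872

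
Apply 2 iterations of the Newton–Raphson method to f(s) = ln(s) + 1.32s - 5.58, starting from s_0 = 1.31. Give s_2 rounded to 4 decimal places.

3.3159

f'(s) = 1/s + 1.32
s_0 = 1.310000: f = -3.580773, f' = 2.083359 → s_1 = 1.310000 - (-3.580773)/(2.083359) = 3.028750
s_1 = 3.028750: f = -0.473900, f' = 1.650169 → s_2 = 3.028750 - (-0.473900)/(1.650169) = 3.315933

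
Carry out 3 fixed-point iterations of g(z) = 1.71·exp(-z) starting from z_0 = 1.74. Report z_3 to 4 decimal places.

0.4818

z_1 = g(1.740000) = 0.300140
z_2 = g(0.300140) = 1.266622
z_3 = g(1.266622) = 0.481847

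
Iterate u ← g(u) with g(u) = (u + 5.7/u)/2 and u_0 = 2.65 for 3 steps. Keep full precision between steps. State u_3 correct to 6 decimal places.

u_1 = g(2.650000) = 2.400472
u_2 = g(2.400472) = 2.387503
u_3 = g(2.387503) = 2.387467

2.387467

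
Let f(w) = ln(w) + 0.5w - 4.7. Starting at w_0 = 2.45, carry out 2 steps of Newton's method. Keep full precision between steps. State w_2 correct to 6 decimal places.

f'(w) = 1/w + 0.5
w_0 = 2.450000: f = -2.578912, f' = 0.908163 → w_1 = 2.450000 - (-2.578912)/(0.908163) = 5.289701
w_1 = 5.289701: f = -0.389388, f' = 0.689047 → w_2 = 5.289701 - (-0.389388)/(0.689047) = 5.854812

5.854812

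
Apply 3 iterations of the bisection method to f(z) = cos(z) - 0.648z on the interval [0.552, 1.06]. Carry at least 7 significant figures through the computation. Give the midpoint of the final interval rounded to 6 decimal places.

0.901250

f(0.552000) = 0.493781, f(1.060000) = -0.198008 (opposite signs)
step 1: m = 0.806000, f(m) = 0.170102 > 0 → root in [0.806000, 1.060000]
step 2: m = 0.933000, f(m) = -0.009158 < 0 → root in [0.806000, 0.933000]
step 3: m = 0.869500, f(m) = 0.081773 > 0 → root in [0.869500, 0.933000]
Midpoint of [0.869500, 0.933000] = 0.901250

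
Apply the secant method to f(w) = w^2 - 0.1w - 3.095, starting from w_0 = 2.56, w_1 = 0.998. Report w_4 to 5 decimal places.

Secant update: w_(k+1) = w_k − f(w_k)·(w_k − w_(k-1))/(f(w_k) − f(w_(k-1))).
f(w_0) = 3.202600, f(w_1) = -2.198796
w_2 = 0.998000 - (-2.198796)·(0.998000 - 2.560000)/(-2.198796 - (3.202600)) = 1.633858; f(w_2) = -0.588895
w_3 = 1.633858 - (-0.588895)·(1.633858 - 0.998000)/(-0.588895 - (-2.198796)) = 1.866452; f(w_3) = 0.201997
w_4 = 1.866452 - (0.201997)·(1.866452 - 1.633858)/(0.201997 - (-0.588895)) = 1.807046; f(w_4) = -0.010288

1.80705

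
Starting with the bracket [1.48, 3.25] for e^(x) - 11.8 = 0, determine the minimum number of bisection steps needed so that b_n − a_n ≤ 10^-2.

8

Initial width b − a = 3.25 − 1.48 = 1.770000.
After n steps the width is (b−a)/2^n; need (b−a)/2^n ≤ 10^-2.
So n ≥ log₂(1.770000/10^-2) = log₂(177.0000) ≈ 7.4676.
Hence n = 8.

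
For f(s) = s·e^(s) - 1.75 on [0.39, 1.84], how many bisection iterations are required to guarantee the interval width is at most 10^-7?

Initial width b − a = 1.84 − 0.39 = 1.450000.
After n steps the width is (b−a)/2^n; need (b−a)/2^n ≤ 10^-7.
So n ≥ log₂(1.450000/10^-7) = log₂(14500000.0000) ≈ 23.7895.
Hence n = 24.

24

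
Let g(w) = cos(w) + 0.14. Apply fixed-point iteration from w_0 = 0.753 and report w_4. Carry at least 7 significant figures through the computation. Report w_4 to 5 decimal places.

0.80200

w_1 = g(0.753000) = 0.869641
w_2 = g(0.869641) = 0.785101
w_3 = g(0.785101) = 0.847317
w_4 = g(0.847317) = 0.801997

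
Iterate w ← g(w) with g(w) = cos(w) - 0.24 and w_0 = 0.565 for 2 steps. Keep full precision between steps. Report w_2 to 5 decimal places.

w_1 = g(0.565000) = 0.604589
w_2 = g(0.604589) = 0.582736

0.58274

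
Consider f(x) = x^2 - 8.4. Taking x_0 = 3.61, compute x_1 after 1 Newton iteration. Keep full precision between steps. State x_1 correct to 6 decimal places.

2.968435

f'(x) = 2x
x_0 = 3.610000: f = 4.632100, f' = 7.220000 → x_1 = 3.610000 - (4.632100)/(7.220000) = 2.968435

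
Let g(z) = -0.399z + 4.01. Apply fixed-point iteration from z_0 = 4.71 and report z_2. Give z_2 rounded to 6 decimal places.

3.159847

z_1 = g(4.710000) = 2.130710
z_2 = g(2.130710) = 3.159847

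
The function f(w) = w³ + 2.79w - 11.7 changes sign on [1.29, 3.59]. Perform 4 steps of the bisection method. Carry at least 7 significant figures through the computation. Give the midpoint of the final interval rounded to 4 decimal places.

1.9369

f(1.290000) = -5.954211, f(3.590000) = 44.584379 (opposite signs)
step 1: m = 2.440000, f(m) = 9.634384 > 0 → root in [1.290000, 2.440000]
step 2: m = 1.865000, f(m) = -0.009760 < 0 → root in [1.865000, 2.440000]
step 3: m = 2.152500, f(m) = 4.278559 > 0 → root in [1.865000, 2.152500]
step 4: m = 2.008750, f(m) = 2.009873 > 0 → root in [1.865000, 2.008750]
Midpoint of [1.865000, 2.008750] = 1.936875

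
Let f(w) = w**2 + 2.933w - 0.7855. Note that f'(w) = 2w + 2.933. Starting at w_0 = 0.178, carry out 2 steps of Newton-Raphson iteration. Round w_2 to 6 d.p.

0.247012

Newton update: w ← w − f(w)/f'(w).
w_0 = 0.178000: f = -0.231742, f' = 3.289000 → w_1 = 0.178000 - (-0.231742)/(3.289000) = 0.248460
w_1 = 0.248460: f = 0.004965, f' = 3.429919 → w_2 = 0.248460 - (0.004965)/(3.429919) = 0.247012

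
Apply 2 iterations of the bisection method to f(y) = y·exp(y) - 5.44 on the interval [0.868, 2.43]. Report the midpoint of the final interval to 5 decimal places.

1.45375

f(0.868000) = -3.372301, f(2.430000) = 22.162083 (opposite signs)
step 1: m = 1.649000, f(m) = 3.137728 > 0 → root in [0.868000, 1.649000]
step 2: m = 1.258500, f(m) = -1.009907 < 0 → root in [1.258500, 1.649000]
Midpoint of [1.258500, 1.649000] = 1.453750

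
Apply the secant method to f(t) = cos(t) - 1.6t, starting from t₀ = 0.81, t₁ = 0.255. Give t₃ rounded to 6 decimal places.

0.538032

f(t_0) = -0.606502, f(t_1) = 0.559663
t_2 = 0.255000 - (0.559663)·(0.255000 - 0.810000)/(0.559663 - (-0.606502)) = 0.521354; f(t_2) = 0.032978
t_3 = 0.521354 - (0.032978)·(0.521354 - 0.255000)/(0.032978 - (0.559663)) = 0.538032; f(t_3) = -0.002133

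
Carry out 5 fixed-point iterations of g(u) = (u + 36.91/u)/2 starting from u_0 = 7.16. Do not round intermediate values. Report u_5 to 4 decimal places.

6.0754

u_1 = g(7.160000) = 6.157514
u_2 = g(6.157514) = 6.075908
u_3 = g(6.075908) = 6.075360
u_4 = g(6.075360) = 6.075360
u_5 = g(6.075360) = 6.075360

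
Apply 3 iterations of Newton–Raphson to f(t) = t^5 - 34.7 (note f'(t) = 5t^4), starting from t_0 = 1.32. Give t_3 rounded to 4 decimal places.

t_0 = 1.320000: f = -30.692536, f' = 15.179789 → t_1 = 1.320000 - (-30.692536)/(15.179789) = 3.341934
t_1 = 3.341934: f = 382.159347, f' = 623.679744 → t_2 = 3.341934 - (382.159347)/(623.679744) = 2.729185
t_2 = 2.729185: f = 116.713591, f' = 277.397084 → t_3 = 2.729185 - (116.713591)/(277.397084) = 2.308439

2.3084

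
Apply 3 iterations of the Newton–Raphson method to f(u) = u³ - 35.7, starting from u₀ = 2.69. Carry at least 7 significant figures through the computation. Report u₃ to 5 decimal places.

f'(u) = 3u²
u_0 = 2.690000: f = -16.234891, f' = 21.708300 → u_1 = 2.690000 - (-16.234891)/(21.708300) = 3.437866
u_1 = 3.437866: f = 4.931858, f' = 35.456760 → u_2 = 3.437866 - (4.931858)/(35.456760) = 3.298771
u_2 = 3.298771: f = 0.196850, f' = 32.645662 → u_3 = 3.298771 - (0.196850)/(32.645662) = 3.292741

3.29274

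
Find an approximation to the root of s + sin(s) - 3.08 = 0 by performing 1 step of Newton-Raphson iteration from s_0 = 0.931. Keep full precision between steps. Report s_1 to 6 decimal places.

f'(s) = 1 + cos(s)
s_0 = 0.931000: f = -1.346783, f' = 1.597032 → s_1 = 0.931000 - (-1.346783)/(1.597032) = 1.774303

1.774303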